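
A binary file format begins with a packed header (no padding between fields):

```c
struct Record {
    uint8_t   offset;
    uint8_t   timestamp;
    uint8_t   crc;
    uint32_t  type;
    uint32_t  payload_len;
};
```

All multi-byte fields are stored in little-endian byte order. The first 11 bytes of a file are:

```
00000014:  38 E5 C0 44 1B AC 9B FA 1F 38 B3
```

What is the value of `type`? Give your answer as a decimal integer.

`type` follows `offset` (1 B), `timestamp` (1 B), `crc` (1 B), so it starts at offset 1 + 1 + 1 = 3 and occupies 4 bytes.
Bytes at offsets 3..6: 44 1B AC 9B.
Little-endian: lowest address holds the least-significant byte.
Reassemble most-significant byte first: 9B AC 1B 44 → 0x9BAC1B44.
0x9BAC1B44 = 2611747652.

2611747652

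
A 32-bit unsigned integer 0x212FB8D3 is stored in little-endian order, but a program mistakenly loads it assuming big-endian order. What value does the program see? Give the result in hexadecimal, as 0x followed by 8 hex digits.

Stored little-endian, the bytes at ascending addresses are D3 B8 2F 21.
Read back as big-endian, the last byte is least significant, giving 0xD3B82F21.

0xD3B82F21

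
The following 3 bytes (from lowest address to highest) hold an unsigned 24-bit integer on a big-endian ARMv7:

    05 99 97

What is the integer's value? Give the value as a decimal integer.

Big-endian: lowest address holds the most-significant byte.
The bytes are already most-significant first: 0x059997.
0x059997 = 366999.

366999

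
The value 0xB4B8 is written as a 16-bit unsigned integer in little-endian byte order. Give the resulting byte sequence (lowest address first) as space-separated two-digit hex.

Split into bytes (most-significant first): B4 B8.
In little-endian order the low byte comes first in memory.
So at ascending addresses the bytes are B8 B4.

B8 B4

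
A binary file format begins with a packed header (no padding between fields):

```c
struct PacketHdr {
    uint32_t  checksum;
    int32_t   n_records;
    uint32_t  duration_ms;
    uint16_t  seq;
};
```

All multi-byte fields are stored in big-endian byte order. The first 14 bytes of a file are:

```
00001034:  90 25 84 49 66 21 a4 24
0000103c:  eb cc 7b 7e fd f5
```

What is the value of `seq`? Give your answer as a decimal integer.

65013

`seq` follows `checksum` (4 B), `n_records` (4 B), `duration_ms` (4 B), so it starts at offset 4 + 4 + 4 = 12 and occupies 2 bytes.
Bytes at offsets 12..13: FD F5.
Big-endian: lowest address holds the most-significant byte.
The bytes are already most-significant first: 0xFDF5.
0xFDF5 = 65013.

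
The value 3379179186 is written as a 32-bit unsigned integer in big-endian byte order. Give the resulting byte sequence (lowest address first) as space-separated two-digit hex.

C9 6A 2E B2

3379179186 in hexadecimal, padded to 32 bits, is 0xC96A2EB2.
Split into bytes (most-significant first): C9 6A 2E B2.
Big-endian stores the most-significant byte at the lowest address.
So the memory order matches the most-significant-first order: C9 6A 2E B2.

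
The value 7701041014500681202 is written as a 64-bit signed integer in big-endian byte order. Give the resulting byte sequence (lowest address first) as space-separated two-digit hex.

6A DF 98 00 36 06 E5 F2

7701041014500681202 in hexadecimal, padded to 64 bits, is 0x6ADF98003606E5F2.
Split into bytes (most-significant first): 6A DF 98 00 36 06 E5 F2.
Big-endian: lowest address holds the most-significant byte.
So the memory order matches the most-significant-first order: 6A DF 98 00 36 06 E5 F2.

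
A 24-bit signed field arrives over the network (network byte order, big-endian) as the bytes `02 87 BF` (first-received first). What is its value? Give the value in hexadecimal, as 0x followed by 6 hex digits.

Big-endian stores the most-significant byte at the lowest address.
The bytes are already most-significant first: 0x0287BF.

0x0287BF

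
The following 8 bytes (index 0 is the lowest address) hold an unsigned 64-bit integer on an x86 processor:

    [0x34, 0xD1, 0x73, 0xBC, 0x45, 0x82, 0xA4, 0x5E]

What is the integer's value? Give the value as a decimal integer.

6819718971771834676

Little-endian stores the least-significant byte at the lowest address.
Reassemble most-significant byte first: 5E A4 82 45 BC 73 D1 34 → 0x5EA48245BC73D134.
0x5EA48245BC73D134 = 6819718971771834676.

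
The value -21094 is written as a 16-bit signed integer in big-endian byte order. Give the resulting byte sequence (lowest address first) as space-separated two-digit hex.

AD 9A

Two's complement of -21094 in 16 bits: 21094 = 0x5266; invert → 0xAD99; add 1 → 0xAD9A.
Split into bytes (most-significant first): AD 9A.
Big-endian stores the most-significant byte at the lowest address.
So the memory order matches the most-significant-first order: AD 9A.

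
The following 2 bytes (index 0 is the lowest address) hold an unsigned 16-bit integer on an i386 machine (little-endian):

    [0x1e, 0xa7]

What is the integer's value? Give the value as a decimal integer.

42782

Little-endian: lowest address holds the least-significant byte.
Reassemble most-significant byte first: A7 1E → 0xA71E.
0xA71E = 42782.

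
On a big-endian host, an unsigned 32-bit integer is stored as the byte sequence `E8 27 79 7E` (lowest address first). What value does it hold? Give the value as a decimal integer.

In big-endian order the high byte comes first in memory.
The bytes are already most-significant first: 0xE827797E.
0xE827797E = 3894901118.

3894901118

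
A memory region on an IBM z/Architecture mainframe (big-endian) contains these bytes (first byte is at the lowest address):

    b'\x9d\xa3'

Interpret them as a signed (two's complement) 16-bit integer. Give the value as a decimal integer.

-25181

Big-endian: lowest address holds the most-significant byte.
The bytes are already most-significant first: 0x9DA3.
Top bit is set, so as a signed 16-bit value this is 0x9DA3 − 2^16 = -25181.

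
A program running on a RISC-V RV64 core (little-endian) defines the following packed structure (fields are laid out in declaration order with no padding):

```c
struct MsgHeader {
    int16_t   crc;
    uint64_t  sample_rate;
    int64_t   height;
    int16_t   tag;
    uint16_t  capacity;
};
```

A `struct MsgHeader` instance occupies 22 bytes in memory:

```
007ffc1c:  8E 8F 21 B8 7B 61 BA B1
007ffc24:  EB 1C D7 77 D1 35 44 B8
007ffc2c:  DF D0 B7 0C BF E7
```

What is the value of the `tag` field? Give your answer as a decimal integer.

`tag` follows `crc` (2 B), `sample_rate` (8 B), `height` (8 B), so it starts at offset 2 + 8 + 8 = 18 and occupies 2 bytes.
Bytes at offsets 18..19: B7 0C.
Little-endian stores the least-significant byte at the lowest address.
Reassemble most-significant byte first: 0C B7 → 0x0CB7.
0x0CB7 = 3255.

3255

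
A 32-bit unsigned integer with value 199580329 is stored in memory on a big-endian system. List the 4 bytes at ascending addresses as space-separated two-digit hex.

0B E5 5A A9

199580329 in hexadecimal, padded to 32 bits, is 0x0BE55AA9.
Split into bytes (most-significant first): 0B E5 5A A9.
Big-endian stores the most-significant byte at the lowest address.
So the memory order matches the most-significant-first order: 0B E5 5A A9.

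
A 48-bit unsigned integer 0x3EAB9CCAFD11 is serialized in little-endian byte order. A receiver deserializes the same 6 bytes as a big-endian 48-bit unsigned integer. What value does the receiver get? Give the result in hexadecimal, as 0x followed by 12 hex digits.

0x11FDCA9CAB3E

Stored little-endian, the bytes at ascending addresses are 11 FD CA 9C AB 3E.
Read back as big-endian, the last byte is least significant, giving 0x11FDCA9CAB3E.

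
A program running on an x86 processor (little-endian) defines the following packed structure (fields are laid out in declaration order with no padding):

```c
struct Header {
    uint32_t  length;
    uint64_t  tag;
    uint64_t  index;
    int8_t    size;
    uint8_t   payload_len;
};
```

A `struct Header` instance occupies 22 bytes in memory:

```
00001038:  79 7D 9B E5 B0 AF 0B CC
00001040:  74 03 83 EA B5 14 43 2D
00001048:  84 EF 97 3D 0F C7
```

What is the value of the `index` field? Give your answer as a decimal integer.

4438279308771005621

`index` follows `length` (4 B), `tag` (8 B), so it starts at offset 4 + 8 = 12 and occupies 8 bytes.
Bytes at offsets 12..19: B5 14 43 2D 84 EF 97 3D.
Little-endian: lowest address holds the least-significant byte.
Reassemble most-significant byte first: 3D 97 EF 84 2D 43 14 B5 → 0x3D97EF842D4314B5.
0x3D97EF842D4314B5 = 4438279308771005621.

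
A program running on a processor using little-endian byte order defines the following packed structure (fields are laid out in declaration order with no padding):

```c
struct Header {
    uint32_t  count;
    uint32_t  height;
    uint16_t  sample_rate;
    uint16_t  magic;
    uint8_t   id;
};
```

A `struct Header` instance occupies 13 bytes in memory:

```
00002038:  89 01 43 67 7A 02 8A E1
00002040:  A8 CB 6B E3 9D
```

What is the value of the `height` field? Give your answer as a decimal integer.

`height` follows `count` (4 bytes), so it starts at byte offset 4 and occupies 4 bytes.
Bytes at offsets 4..7: 7A 02 8A E1.
Little-endian: lowest address holds the least-significant byte.
Reassemble most-significant byte first: E1 8A 02 7A → 0xE18A027A.
0xE18A027A = 3783918202.

3783918202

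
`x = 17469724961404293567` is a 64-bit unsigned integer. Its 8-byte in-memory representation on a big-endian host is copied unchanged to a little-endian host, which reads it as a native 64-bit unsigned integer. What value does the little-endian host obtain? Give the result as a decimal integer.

17469724961404293567 in 64-bit hexadecimal is 0xF270EE4B384711BF.
Stored big-endian, the bytes at ascending addresses are F2 70 EE 4B 38 47 11 BF.
Read back as little-endian, the first byte is least significant, giving 0xBF1147384BEE70F2.
0xBF1147384BEE70F2 = 13767863842965975282.

13767863842965975282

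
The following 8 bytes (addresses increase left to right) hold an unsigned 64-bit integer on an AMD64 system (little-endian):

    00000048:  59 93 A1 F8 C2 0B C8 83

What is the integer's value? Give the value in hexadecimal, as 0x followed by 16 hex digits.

0x83C80BC2F8A19359

Little-endian stores the least-significant byte at the lowest address.
Reassemble most-significant byte first: 83 C8 0B C2 F8 A1 93 59 → 0x83C80BC2F8A19359.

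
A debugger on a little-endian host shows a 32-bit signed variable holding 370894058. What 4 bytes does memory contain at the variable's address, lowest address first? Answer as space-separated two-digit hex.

370894058 in hexadecimal, padded to 32 bits, is 0x161B64EA.
Split into bytes (most-significant first): 16 1B 64 EA.
Little-endian: lowest address holds the least-significant byte.
So at ascending addresses the bytes are EA 64 1B 16.

EA 64 1B 16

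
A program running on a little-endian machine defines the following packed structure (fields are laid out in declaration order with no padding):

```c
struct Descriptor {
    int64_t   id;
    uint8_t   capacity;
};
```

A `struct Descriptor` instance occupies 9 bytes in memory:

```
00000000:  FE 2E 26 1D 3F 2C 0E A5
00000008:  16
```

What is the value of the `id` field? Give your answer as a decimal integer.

`id` is the first field, at byte offset 0, occupying 8 bytes.
Bytes at offsets 0..7: FE 2E 26 1D 3F 2C 0E A5.
In little-endian order the low byte comes first in memory.
Reassemble most-significant byte first: A5 0E 2C 3F 1D 26 2E FE → 0xA50E2C3F1D262EFE.
Top bit is set, so as a signed 64-bit value this is 0xA50E2C3F1D262EFE − 2^64 = -6553251758193889538.

-6553251758193889538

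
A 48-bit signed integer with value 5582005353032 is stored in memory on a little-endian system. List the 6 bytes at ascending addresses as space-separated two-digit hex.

5582005353032 in hexadecimal, padded to 48 bits, is 0x0513A9723A48.
Split into bytes (most-significant first): 05 13 A9 72 3A 48.
In little-endian order the low byte comes first in memory.
So at ascending addresses the bytes are 48 3A 72 A9 13 05.

48 3A 72 A9 13 05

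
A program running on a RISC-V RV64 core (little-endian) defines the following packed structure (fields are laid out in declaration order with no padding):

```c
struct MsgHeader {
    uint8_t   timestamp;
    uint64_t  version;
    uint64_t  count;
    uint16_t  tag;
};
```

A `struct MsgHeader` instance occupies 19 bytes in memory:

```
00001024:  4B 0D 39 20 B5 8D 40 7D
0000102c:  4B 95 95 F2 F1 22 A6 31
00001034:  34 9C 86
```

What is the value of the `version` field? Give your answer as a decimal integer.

5439574902306781453

`version` follows `timestamp` (1 byte), so it starts at byte offset 1 and occupies 8 bytes.
Bytes at offsets 1..8: 0D 39 20 B5 8D 40 7D 4B.
Little-endian: lowest address holds the least-significant byte.
Reassemble most-significant byte first: 4B 7D 40 8D B5 20 39 0D → 0x4B7D408DB520390D.
0x4B7D408DB520390D = 5439574902306781453.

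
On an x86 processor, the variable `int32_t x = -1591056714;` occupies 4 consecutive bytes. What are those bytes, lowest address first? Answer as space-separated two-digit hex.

Two's complement of -1591056714 in 32 bits: 1591056714 = 0x5ED5994A; invert → 0xA12A66B5; add 1 → 0xA12A66B6.
Split into bytes (most-significant first): A1 2A 66 B6.
In little-endian order the low byte comes first in memory.
So at ascending addresses the bytes are B6 66 2A A1.

B6 66 2A A1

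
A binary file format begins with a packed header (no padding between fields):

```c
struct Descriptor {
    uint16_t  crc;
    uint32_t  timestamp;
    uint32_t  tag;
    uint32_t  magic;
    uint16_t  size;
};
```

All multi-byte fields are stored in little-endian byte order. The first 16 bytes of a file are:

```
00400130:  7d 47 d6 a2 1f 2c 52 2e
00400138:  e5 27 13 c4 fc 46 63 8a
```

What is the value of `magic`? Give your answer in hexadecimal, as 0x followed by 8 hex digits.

0x46FCC413

`magic` follows `crc` (2 B), `timestamp` (4 B), `tag` (4 B), so it starts at offset 2 + 4 + 4 = 10 and occupies 4 bytes.
Bytes at offsets 10..13: 13 C4 FC 46.
In little-endian order the low byte comes first in memory.
Reassemble most-significant byte first: 46 FC C4 13 → 0x46FCC413.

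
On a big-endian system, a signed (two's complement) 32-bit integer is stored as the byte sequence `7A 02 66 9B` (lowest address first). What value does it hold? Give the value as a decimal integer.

2046977691

Big-endian stores the most-significant byte at the lowest address.
The bytes are already most-significant first: 0x7A02669B.
0x7A02669B = 2046977691.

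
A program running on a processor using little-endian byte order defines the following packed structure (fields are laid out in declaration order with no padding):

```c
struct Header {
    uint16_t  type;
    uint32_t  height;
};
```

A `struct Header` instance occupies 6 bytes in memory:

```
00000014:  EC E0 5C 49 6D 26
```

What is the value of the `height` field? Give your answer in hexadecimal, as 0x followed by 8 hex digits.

0x266D495C

`height` follows `type` (2 bytes), so it starts at byte offset 2 and occupies 4 bytes.
Bytes at offsets 2..5: 5C 49 6D 26.
Little-endian stores the least-significant byte at the lowest address.
Reassemble most-significant byte first: 26 6D 49 5C → 0x266D495C.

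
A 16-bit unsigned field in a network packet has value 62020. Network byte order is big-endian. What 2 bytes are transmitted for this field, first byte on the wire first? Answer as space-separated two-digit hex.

62020 in hexadecimal, padded to 16 bits, is 0xF244.
Split into bytes (most-significant first): F2 44.
Big-endian: lowest address holds the most-significant byte.
So the memory order matches the most-significant-first order: F2 44.

F2 44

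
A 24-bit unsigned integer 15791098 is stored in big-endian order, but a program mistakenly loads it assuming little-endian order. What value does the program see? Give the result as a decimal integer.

16446448

15791098 in 24-bit hexadecimal is 0xF0F3FA.
Stored big-endian, the bytes at ascending addresses are F0 F3 FA.
Read back as little-endian, the first byte is least significant, giving 0xFAF3F0.
0xFAF3F0 = 16446448.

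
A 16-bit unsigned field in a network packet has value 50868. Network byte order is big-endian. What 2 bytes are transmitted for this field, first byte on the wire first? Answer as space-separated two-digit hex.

50868 in hexadecimal, padded to 16 bits, is 0xC6B4.
Split into bytes (most-significant first): C6 B4.
In big-endian order the high byte comes first in memory.
So the memory order matches the most-significant-first order: C6 B4.

C6 B4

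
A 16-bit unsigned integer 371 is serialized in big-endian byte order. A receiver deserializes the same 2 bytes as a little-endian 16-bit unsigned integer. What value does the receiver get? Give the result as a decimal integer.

371 in 16-bit hexadecimal is 0x0173.
Stored big-endian, the bytes at ascending addresses are 01 73.
Read back as little-endian, the first byte is least significant, giving 0x7301.
0x7301 = 29441.

29441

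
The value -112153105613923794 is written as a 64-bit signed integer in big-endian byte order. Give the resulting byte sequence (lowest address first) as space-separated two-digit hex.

Two's complement of -112153105613923794 in 64 bits: 112153105613923794 = 0x018E72A7C49325D2; invert → 0xFE718D583B6CDA2D; add 1 → 0xFE718D583B6CDA2E.
Split into bytes (most-significant first): FE 71 8D 58 3B 6C DA 2E.
In big-endian order the high byte comes first in memory.
So the memory order matches the most-significant-first order: FE 71 8D 58 3B 6C DA 2E.

FE 71 8D 58 3B 6C DA 2E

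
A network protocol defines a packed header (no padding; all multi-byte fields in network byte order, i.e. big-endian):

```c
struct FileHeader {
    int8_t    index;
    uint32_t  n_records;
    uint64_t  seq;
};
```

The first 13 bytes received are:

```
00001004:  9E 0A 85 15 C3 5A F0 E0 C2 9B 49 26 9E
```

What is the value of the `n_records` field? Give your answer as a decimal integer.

`n_records` follows `index` (1 byte), so it starts at byte offset 1 and occupies 4 bytes.
Bytes at offsets 1..4: 0A 85 15 C3.
In big-endian order the high byte comes first in memory.
The bytes are already most-significant first: 0x0A8515C3.
0x0A8515C3 = 176494019.

176494019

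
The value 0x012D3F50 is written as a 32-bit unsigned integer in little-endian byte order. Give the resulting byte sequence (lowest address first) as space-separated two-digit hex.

50 3F 2D 01

Split into bytes (most-significant first): 01 2D 3F 50.
Little-endian stores the least-significant byte at the lowest address.
So at ascending addresses the bytes are 50 3F 2D 01.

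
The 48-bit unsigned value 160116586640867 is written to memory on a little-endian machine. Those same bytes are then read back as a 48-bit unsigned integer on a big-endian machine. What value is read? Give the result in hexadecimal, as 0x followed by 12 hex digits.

160116586640867 in 48-bit hexadecimal is 0x91A00C44F5E3.
Stored little-endian, the bytes at ascending addresses are E3 F5 44 0C A0 91.
Read back as big-endian, the last byte is least significant, giving 0xE3F5440CA091.

0xE3F5440CA091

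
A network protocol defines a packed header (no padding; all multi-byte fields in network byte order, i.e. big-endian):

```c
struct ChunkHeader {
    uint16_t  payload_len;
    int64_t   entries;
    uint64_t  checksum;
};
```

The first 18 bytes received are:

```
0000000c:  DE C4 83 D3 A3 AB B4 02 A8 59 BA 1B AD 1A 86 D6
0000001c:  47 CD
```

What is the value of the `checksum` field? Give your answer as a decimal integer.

`checksum` follows `payload_len` (2 B), `entries` (8 B), so it starts at offset 2 + 8 = 10 and occupies 8 bytes.
Bytes at offsets 10..17: BA 1B AD 1A 86 D6 47 CD.
Big-endian stores the most-significant byte at the lowest address.
The bytes are already most-significant first: 0xBA1BAD1A86D647CD.
0xBA1BAD1A86D647CD = 13410502644868728781.

13410502644868728781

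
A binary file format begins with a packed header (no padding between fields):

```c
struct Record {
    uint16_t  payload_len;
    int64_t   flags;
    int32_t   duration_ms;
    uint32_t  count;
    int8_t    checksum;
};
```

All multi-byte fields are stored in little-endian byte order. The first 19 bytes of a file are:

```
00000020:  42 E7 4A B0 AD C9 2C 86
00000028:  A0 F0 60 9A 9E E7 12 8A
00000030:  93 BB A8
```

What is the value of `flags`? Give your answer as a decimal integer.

-1107737981412855734

`flags` follows `payload_len` (2 bytes), so it starts at byte offset 2 and occupies 8 bytes.
Bytes at offsets 2..9: 4A B0 AD C9 2C 86 A0 F0.
Little-endian stores the least-significant byte at the lowest address.
Reassemble most-significant byte first: F0 A0 86 2C C9 AD B0 4A → 0xF0A0862CC9ADB04A.
Top bit is set, so as a signed 64-bit value this is 0xF0A0862CC9ADB04A − 2^64 = -1107737981412855734.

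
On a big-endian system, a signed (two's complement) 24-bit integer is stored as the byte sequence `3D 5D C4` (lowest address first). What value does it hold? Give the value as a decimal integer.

Big-endian: lowest address holds the most-significant byte.
The bytes are already most-significant first: 0x3D5DC4.
0x3D5DC4 = 4021700.

4021700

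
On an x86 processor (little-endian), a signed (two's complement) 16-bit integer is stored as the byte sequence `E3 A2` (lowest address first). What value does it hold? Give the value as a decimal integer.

Little-endian: lowest address holds the least-significant byte.
Reassemble most-significant byte first: A2 E3 → 0xA2E3.
Top bit is set, so as a signed 16-bit value this is 0xA2E3 − 2^16 = -23837.

-23837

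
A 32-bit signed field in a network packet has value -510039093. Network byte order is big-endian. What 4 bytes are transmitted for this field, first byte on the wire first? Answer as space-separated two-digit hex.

Two's complement of -510039093 in 32 bits: 510039093 = 0x1E669435; invert → 0xE1996BCA; add 1 → 0xE1996BCB.
Split into bytes (most-significant first): E1 99 6B CB.
Big-endian stores the most-significant byte at the lowest address.
So the memory order matches the most-significant-first order: E1 99 6B CB.

E1 99 6B CB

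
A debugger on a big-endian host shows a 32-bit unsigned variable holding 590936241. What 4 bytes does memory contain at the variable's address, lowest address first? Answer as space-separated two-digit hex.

590936241 in hexadecimal, padded to 32 bits, is 0x2338F8B1.
Split into bytes (most-significant first): 23 38 F8 B1.
Big-endian: lowest address holds the most-significant byte.
So the memory order matches the most-significant-first order: 23 38 F8 B1.

23 38 F8 B1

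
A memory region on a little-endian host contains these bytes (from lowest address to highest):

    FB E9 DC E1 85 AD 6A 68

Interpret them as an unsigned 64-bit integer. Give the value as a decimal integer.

Little-endian stores the least-significant byte at the lowest address.
Reassemble most-significant byte first: 68 6A AD 85 E1 DC E9 FB → 0x686AAD85E1DCE9FB.
0x686AAD85E1DCE9FB = 7524016918007441915.

7524016918007441915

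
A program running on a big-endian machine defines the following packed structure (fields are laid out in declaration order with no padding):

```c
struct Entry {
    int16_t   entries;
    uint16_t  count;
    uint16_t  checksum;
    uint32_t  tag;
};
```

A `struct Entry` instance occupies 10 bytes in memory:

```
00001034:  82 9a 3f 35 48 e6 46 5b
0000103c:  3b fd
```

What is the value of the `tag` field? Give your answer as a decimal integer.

1180384253

`tag` follows `entries` (2 B), `count` (2 B), `checksum` (2 B), so it starts at offset 2 + 2 + 2 = 6 and occupies 4 bytes.
Bytes at offsets 6..9: 46 5B 3B FD.
Big-endian stores the most-significant byte at the lowest address.
The bytes are already most-significant first: 0x465B3BFD.
0x465B3BFD = 1180384253.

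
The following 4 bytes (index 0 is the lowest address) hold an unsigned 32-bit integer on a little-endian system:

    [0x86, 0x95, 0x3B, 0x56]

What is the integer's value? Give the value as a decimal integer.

Little-endian: lowest address holds the least-significant byte.
Reassemble most-significant byte first: 56 3B 95 86 → 0x563B9586.
0x563B9586 = 1446745478.

1446745478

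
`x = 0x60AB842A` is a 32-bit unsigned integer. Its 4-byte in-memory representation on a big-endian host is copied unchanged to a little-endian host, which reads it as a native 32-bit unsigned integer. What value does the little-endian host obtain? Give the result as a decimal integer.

Stored big-endian, the bytes at ascending addresses are 60 AB 84 2A.
Read back as little-endian, the first byte is least significant, giving 0x2A84AB60.
0x2A84AB60 = 713337696.

713337696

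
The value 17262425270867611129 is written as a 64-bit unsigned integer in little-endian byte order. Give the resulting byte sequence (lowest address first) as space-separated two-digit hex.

17262425270867611129 in hexadecimal, padded to 64 bits, is 0xEF907452D7CA4DF9.
Split into bytes (most-significant first): EF 90 74 52 D7 CA 4D F9.
In little-endian order the low byte comes first in memory.
So at ascending addresses the bytes are F9 4D CA D7 52 74 90 EF.

F9 4D CA D7 52 74 90 EF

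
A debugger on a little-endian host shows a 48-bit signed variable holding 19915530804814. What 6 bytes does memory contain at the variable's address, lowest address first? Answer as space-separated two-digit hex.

4E 9E 23 F2 1C 12

19915530804814 in hexadecimal, padded to 48 bits, is 0x121CF2239E4E.
Split into bytes (most-significant first): 12 1C F2 23 9E 4E.
Little-endian: lowest address holds the least-significant byte.
So at ascending addresses the bytes are 4E 9E 23 F2 1C 12.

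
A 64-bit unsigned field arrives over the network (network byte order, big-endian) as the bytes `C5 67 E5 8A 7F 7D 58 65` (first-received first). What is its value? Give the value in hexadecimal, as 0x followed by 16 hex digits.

Big-endian: lowest address holds the most-significant byte.
The bytes are already most-significant first: 0xC567E58A7F7D5865.

0xC567E58A7F7D5865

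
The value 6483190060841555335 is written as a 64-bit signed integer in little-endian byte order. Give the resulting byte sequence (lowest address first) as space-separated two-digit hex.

87 D5 CD CB 02 EB F8 59

6483190060841555335 in hexadecimal, padded to 64 bits, is 0x59F8EB02CBCDD587.
Split into bytes (most-significant first): 59 F8 EB 02 CB CD D5 87.
Little-endian stores the least-significant byte at the lowest address.
So at ascending addresses the bytes are 87 D5 CD CB 02 EB F8 59.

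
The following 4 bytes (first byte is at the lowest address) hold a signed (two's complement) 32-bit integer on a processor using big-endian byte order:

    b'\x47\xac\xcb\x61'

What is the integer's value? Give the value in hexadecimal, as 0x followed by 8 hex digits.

0x47ACCB61

Big-endian: lowest address holds the most-significant byte.
The bytes are already most-significant first: 0x47ACCB61.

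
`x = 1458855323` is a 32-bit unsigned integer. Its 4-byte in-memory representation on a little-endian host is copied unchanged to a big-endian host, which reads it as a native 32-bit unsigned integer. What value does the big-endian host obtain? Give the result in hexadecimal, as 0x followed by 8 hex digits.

0x9B5DF456

1458855323 in 32-bit hexadecimal is 0x56F45D9B.
Stored little-endian, the bytes at ascending addresses are 9B 5D F4 56.
Read back as big-endian, the last byte is least significant, giving 0x9B5DF456.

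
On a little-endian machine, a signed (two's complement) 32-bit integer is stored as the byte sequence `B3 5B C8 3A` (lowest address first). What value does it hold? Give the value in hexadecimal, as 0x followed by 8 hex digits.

Little-endian: lowest address holds the least-significant byte.
Reassemble most-significant byte first: 3A C8 5B B3 → 0x3AC85BB3.

0x3AC85BB3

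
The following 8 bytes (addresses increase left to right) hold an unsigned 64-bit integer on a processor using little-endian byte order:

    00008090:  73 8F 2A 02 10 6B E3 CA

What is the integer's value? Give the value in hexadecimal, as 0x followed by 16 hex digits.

Little-endian stores the least-significant byte at the lowest address.
Reassemble most-significant byte first: CA E3 6B 10 02 2A 8F 73 → 0xCAE36B10022A8F73.

0xCAE36B10022A8F73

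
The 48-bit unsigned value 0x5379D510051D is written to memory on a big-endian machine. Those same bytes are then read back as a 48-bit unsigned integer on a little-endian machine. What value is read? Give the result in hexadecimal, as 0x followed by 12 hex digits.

0x1D0510D57953

Stored big-endian, the bytes at ascending addresses are 53 79 D5 10 05 1D.
Read back as little-endian, the first byte is least significant, giving 0x1D0510D57953.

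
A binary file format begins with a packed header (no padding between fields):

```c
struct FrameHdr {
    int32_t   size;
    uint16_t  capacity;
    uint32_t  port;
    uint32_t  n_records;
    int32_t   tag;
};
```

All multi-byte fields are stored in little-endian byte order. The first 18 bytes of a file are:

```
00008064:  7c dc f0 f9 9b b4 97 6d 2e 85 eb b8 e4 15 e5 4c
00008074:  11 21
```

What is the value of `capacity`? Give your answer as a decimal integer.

46235

`capacity` follows `size` (4 bytes), so it starts at byte offset 4 and occupies 2 bytes.
Bytes at offsets 4..5: 9B B4.
In little-endian order the low byte comes first in memory.
Reassemble most-significant byte first: B4 9B → 0xB49B.
0xB49B = 46235.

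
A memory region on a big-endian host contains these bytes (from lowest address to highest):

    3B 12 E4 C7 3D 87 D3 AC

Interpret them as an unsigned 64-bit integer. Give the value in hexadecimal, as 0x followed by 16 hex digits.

0x3B12E4C73D87D3AC

Big-endian: lowest address holds the most-significant byte.
The bytes are already most-significant first: 0x3B12E4C73D87D3AC.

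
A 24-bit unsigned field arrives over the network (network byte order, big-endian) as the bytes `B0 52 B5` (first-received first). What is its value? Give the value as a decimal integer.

11555509

Big-endian stores the most-significant byte at the lowest address.
The bytes are already most-significant first: 0xB052B5.
0xB052B5 = 11555509.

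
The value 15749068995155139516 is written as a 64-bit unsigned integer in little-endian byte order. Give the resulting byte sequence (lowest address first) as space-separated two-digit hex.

15749068995155139516 in hexadecimal, padded to 64 bits, is 0xDA8FEECF17571BBC.
Split into bytes (most-significant first): DA 8F EE CF 17 57 1B BC.
Little-endian stores the least-significant byte at the lowest address.
So at ascending addresses the bytes are BC 1B 57 17 CF EE 8F DA.

BC 1B 57 17 CF EE 8F DA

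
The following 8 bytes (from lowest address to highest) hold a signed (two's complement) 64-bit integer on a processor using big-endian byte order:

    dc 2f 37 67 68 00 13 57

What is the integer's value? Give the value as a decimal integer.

-2580783144194010281

Big-endian: lowest address holds the most-significant byte.
The bytes are already most-significant first: 0xDC2F376768001357.
Top bit is set, so as a signed 64-bit value this is 0xDC2F376768001357 − 2^64 = -2580783144194010281.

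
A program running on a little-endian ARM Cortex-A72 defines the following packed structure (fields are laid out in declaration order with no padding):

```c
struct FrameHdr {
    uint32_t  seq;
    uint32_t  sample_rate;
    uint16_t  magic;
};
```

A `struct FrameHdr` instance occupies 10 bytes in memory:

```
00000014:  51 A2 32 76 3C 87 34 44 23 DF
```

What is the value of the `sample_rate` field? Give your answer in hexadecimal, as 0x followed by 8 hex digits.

0x4434873C

`sample_rate` follows `seq` (4 bytes), so it starts at byte offset 4 and occupies 4 bytes.
Bytes at offsets 4..7: 3C 87 34 44.
Little-endian: lowest address holds the least-significant byte.
Reassemble most-significant byte first: 44 34 87 3C → 0x4434873C.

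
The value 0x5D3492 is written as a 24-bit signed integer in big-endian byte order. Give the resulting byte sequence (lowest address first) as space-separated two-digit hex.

5D 34 92

Split into bytes (most-significant first): 5D 34 92.
Big-endian stores the most-significant byte at the lowest address.
So the memory order matches the most-significant-first order: 5D 34 92.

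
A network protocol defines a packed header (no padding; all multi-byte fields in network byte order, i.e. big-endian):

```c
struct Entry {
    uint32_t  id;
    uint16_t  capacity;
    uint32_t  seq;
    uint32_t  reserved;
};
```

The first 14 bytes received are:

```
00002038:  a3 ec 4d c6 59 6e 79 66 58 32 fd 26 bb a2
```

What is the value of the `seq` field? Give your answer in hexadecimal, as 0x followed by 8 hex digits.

0x79665832

`seq` follows `id` (4 B), `capacity` (2 B), so it starts at offset 4 + 2 = 6 and occupies 4 bytes.
Bytes at offsets 6..9: 79 66 58 32.
In big-endian order the high byte comes first in memory.
The bytes are already most-significant first: 0x79665832.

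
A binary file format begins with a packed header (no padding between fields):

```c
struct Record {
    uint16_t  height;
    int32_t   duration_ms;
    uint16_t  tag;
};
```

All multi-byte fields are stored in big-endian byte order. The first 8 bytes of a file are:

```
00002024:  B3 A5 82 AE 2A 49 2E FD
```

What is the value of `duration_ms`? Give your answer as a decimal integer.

`duration_ms` follows `height` (2 bytes), so it starts at byte offset 2 and occupies 4 bytes.
Bytes at offsets 2..5: 82 AE 2A 49.
In big-endian order the high byte comes first in memory.
The bytes are already most-significant first: 0x82AE2A49.
Top bit is set, so as a signed 32-bit value this is 0x82AE2A49 − 2^32 = -2102515127.

-2102515127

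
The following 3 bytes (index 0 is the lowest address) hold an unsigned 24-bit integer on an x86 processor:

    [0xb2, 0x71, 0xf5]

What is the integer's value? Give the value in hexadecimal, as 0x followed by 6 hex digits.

Little-endian: lowest address holds the least-significant byte.
Reassemble most-significant byte first: F5 71 B2 → 0xF571B2.

0xF571B2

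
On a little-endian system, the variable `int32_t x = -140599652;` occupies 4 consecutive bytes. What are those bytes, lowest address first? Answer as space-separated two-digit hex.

9C 9E 9E F7

Two's complement of -140599652 in 32 bits: 140599652 = 0x08616164; invert → 0xF79E9E9B; add 1 → 0xF79E9E9C.
Split into bytes (most-significant first): F7 9E 9E 9C.
Little-endian: lowest address holds the least-significant byte.
So at ascending addresses the bytes are 9C 9E 9E F7.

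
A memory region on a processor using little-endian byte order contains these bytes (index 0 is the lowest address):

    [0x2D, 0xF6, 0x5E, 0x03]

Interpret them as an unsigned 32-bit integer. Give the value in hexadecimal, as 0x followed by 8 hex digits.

Little-endian: lowest address holds the least-significant byte.
Reassemble most-significant byte first: 03 5E F6 2D → 0x035EF62D.

0x035EF62D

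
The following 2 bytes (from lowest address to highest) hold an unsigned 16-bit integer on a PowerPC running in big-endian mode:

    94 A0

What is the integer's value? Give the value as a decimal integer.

38048

Big-endian stores the most-significant byte at the lowest address.
The bytes are already most-significant first: 0x94A0.
0x94A0 = 38048.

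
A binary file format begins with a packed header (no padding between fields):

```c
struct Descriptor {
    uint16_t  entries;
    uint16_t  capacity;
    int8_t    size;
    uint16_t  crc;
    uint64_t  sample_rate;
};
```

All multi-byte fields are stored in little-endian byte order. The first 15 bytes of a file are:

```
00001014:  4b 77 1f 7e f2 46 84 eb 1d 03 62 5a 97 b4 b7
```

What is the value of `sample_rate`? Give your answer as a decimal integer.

13237371619195952619

`sample_rate` follows `entries` (2 B), `capacity` (2 B), `size` (1 B), `crc` (2 B), so it starts at offset 2 + 2 + 1 + 2 = 7 and occupies 8 bytes.
Bytes at offsets 7..14: EB 1D 03 62 5A 97 B4 B7.
Little-endian: lowest address holds the least-significant byte.
Reassemble most-significant byte first: B7 B4 97 5A 62 03 1D EB → 0xB7B4975A62031DEB.
0xB7B4975A62031DEB = 13237371619195952619.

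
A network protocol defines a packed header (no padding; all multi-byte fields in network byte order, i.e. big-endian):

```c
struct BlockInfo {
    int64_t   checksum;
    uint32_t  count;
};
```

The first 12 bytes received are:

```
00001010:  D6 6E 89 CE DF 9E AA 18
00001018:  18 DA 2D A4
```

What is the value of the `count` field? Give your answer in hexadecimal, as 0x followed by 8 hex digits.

`count` follows `checksum` (8 bytes), so it starts at byte offset 8 and occupies 4 bytes.
Bytes at offsets 8..11: 18 DA 2D A4.
Big-endian: lowest address holds the most-significant byte.
The bytes are already most-significant first: 0x18DA2DA4.

0x18DA2DA4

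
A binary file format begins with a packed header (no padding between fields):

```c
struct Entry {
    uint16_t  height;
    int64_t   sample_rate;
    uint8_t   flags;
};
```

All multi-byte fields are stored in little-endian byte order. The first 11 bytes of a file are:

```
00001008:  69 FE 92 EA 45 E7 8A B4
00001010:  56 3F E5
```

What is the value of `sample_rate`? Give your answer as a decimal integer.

`sample_rate` follows `height` (2 bytes), so it starts at byte offset 2 and occupies 8 bytes.
Bytes at offsets 2..9: 92 EA 45 E7 8A B4 56 3F.
In little-endian order the low byte comes first in memory.
Reassemble most-significant byte first: 3F 56 B4 8A E7 45 EA 92 → 0x3F56B48AE745EA92.
0x3F56B48AE745EA92 = 4564033781065181842.

4564033781065181842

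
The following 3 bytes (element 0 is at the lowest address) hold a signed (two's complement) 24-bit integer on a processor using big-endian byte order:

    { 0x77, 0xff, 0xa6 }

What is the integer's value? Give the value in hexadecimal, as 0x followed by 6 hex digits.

In big-endian order the high byte comes first in memory.
The bytes are already most-significant first: 0x77FFA6.

0x77FFA6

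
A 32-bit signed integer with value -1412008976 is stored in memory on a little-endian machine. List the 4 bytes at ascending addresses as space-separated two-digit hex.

Two's complement of -1412008976 in 32 bits: 1412008976 = 0x54298C10; invert → 0xABD673EF; add 1 → 0xABD673F0.
Split into bytes (most-significant first): AB D6 73 F0.
In little-endian order the low byte comes first in memory.
So at ascending addresses the bytes are F0 73 D6 AB.

F0 73 D6 AB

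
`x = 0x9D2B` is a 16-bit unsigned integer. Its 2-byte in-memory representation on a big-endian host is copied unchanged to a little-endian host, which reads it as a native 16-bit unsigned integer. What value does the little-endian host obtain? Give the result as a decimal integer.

11165

Stored big-endian, the bytes at ascending addresses are 9D 2B.
Read back as little-endian, the first byte is least significant, giving 0x2B9D.
0x2B9D = 11165.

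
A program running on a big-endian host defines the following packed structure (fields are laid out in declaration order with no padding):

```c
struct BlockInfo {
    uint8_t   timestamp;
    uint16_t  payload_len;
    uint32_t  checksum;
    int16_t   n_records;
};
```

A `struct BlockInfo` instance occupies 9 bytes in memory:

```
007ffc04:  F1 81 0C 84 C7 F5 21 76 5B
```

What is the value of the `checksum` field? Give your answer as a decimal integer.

`checksum` follows `timestamp` (1 B), `payload_len` (2 B), so it starts at offset 1 + 2 = 3 and occupies 4 bytes.
Bytes at offsets 3..6: 84 C7 F5 21.
Big-endian: lowest address holds the most-significant byte.
The bytes are already most-significant first: 0x84C7F521.
0x84C7F521 = 2227696929.

2227696929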